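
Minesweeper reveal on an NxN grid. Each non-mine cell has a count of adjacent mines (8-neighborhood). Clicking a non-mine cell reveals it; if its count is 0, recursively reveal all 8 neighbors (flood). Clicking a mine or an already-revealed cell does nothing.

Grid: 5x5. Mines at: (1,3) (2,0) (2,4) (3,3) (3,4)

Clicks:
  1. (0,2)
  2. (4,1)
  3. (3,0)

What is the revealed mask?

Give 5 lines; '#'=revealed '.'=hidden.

Answer: ..#..
.....
.....
###..
###..

Derivation:
Click 1 (0,2) count=1: revealed 1 new [(0,2)] -> total=1
Click 2 (4,1) count=0: revealed 6 new [(3,0) (3,1) (3,2) (4,0) (4,1) (4,2)] -> total=7
Click 3 (3,0) count=1: revealed 0 new [(none)] -> total=7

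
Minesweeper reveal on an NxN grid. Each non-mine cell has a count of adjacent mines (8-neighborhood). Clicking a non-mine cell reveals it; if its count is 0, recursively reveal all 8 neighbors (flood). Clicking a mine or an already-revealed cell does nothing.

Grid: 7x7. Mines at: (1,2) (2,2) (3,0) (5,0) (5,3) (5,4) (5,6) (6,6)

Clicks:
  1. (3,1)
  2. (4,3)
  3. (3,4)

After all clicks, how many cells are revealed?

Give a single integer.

Click 1 (3,1) count=2: revealed 1 new [(3,1)] -> total=1
Click 2 (4,3) count=2: revealed 1 new [(4,3)] -> total=2
Click 3 (3,4) count=0: revealed 19 new [(0,3) (0,4) (0,5) (0,6) (1,3) (1,4) (1,5) (1,6) (2,3) (2,4) (2,5) (2,6) (3,3) (3,4) (3,5) (3,6) (4,4) (4,5) (4,6)] -> total=21

Answer: 21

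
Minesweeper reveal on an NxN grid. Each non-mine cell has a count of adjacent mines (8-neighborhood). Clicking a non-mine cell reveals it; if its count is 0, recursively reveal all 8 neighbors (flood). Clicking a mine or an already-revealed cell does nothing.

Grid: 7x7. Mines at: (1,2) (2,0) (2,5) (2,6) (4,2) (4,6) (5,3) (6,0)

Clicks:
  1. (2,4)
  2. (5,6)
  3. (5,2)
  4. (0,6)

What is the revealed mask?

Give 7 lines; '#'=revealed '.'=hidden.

Click 1 (2,4) count=1: revealed 1 new [(2,4)] -> total=1
Click 2 (5,6) count=1: revealed 1 new [(5,6)] -> total=2
Click 3 (5,2) count=2: revealed 1 new [(5,2)] -> total=3
Click 4 (0,6) count=0: revealed 8 new [(0,3) (0,4) (0,5) (0,6) (1,3) (1,4) (1,5) (1,6)] -> total=11

Answer: ...####
...####
....#..
.......
.......
..#...#
.......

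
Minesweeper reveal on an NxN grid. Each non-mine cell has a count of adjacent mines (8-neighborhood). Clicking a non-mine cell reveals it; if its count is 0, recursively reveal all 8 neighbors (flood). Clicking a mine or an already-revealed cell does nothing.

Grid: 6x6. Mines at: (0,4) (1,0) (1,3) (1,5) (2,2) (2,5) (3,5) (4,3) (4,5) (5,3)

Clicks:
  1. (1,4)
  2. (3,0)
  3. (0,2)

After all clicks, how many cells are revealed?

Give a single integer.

Click 1 (1,4) count=4: revealed 1 new [(1,4)] -> total=1
Click 2 (3,0) count=0: revealed 11 new [(2,0) (2,1) (3,0) (3,1) (3,2) (4,0) (4,1) (4,2) (5,0) (5,1) (5,2)] -> total=12
Click 3 (0,2) count=1: revealed 1 new [(0,2)] -> total=13

Answer: 13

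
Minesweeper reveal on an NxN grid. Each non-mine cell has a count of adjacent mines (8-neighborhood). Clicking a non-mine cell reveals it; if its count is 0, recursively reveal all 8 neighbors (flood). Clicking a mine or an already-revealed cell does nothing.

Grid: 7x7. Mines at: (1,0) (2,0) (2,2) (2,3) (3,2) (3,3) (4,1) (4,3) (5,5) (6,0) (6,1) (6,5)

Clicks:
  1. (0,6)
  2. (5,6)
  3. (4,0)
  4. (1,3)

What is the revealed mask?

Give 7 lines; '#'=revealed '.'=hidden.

Answer: .######
.######
....###
....###
#...###
......#
.......

Derivation:
Click 1 (0,6) count=0: revealed 21 new [(0,1) (0,2) (0,3) (0,4) (0,5) (0,6) (1,1) (1,2) (1,3) (1,4) (1,5) (1,6) (2,4) (2,5) (2,6) (3,4) (3,5) (3,6) (4,4) (4,5) (4,6)] -> total=21
Click 2 (5,6) count=2: revealed 1 new [(5,6)] -> total=22
Click 3 (4,0) count=1: revealed 1 new [(4,0)] -> total=23
Click 4 (1,3) count=2: revealed 0 new [(none)] -> total=23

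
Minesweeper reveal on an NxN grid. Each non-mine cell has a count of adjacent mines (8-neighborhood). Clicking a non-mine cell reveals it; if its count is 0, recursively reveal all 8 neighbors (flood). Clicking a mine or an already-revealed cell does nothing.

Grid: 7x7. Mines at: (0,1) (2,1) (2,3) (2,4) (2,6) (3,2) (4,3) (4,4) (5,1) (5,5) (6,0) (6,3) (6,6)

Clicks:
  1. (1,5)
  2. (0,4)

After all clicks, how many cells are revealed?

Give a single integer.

Answer: 10

Derivation:
Click 1 (1,5) count=2: revealed 1 new [(1,5)] -> total=1
Click 2 (0,4) count=0: revealed 9 new [(0,2) (0,3) (0,4) (0,5) (0,6) (1,2) (1,3) (1,4) (1,6)] -> total=10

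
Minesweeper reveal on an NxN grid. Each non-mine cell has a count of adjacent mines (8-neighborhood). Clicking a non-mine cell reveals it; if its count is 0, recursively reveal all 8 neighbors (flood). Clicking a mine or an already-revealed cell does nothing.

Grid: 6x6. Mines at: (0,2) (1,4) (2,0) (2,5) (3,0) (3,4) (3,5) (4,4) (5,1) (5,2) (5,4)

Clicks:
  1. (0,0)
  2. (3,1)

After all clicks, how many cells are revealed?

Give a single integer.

Answer: 5

Derivation:
Click 1 (0,0) count=0: revealed 4 new [(0,0) (0,1) (1,0) (1,1)] -> total=4
Click 2 (3,1) count=2: revealed 1 new [(3,1)] -> total=5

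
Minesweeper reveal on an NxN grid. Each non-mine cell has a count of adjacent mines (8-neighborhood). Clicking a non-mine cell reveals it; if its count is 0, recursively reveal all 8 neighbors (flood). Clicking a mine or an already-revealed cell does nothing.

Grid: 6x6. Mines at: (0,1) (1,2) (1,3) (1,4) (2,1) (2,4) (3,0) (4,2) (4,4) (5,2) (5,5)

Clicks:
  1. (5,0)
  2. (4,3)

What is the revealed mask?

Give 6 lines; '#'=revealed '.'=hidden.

Answer: ......
......
......
......
##.#..
##....

Derivation:
Click 1 (5,0) count=0: revealed 4 new [(4,0) (4,1) (5,0) (5,1)] -> total=4
Click 2 (4,3) count=3: revealed 1 new [(4,3)] -> total=5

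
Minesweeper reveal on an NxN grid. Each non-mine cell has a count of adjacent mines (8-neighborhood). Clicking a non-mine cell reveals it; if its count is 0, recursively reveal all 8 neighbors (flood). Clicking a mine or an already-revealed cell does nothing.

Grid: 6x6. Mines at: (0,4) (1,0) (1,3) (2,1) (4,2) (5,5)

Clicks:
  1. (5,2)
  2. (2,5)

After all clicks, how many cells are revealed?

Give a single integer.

Click 1 (5,2) count=1: revealed 1 new [(5,2)] -> total=1
Click 2 (2,5) count=0: revealed 11 new [(1,4) (1,5) (2,3) (2,4) (2,5) (3,3) (3,4) (3,5) (4,3) (4,4) (4,5)] -> total=12

Answer: 12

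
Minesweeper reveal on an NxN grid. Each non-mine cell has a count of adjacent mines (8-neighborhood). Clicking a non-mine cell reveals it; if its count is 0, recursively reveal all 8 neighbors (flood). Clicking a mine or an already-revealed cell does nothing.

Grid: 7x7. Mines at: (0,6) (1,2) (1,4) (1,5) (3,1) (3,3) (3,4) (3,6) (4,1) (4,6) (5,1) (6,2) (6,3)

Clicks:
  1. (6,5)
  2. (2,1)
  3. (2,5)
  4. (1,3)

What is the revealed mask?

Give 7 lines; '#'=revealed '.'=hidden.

Answer: .......
...#...
.#...#.
.......
.......
....###
....###

Derivation:
Click 1 (6,5) count=0: revealed 6 new [(5,4) (5,5) (5,6) (6,4) (6,5) (6,6)] -> total=6
Click 2 (2,1) count=2: revealed 1 new [(2,1)] -> total=7
Click 3 (2,5) count=4: revealed 1 new [(2,5)] -> total=8
Click 4 (1,3) count=2: revealed 1 new [(1,3)] -> total=9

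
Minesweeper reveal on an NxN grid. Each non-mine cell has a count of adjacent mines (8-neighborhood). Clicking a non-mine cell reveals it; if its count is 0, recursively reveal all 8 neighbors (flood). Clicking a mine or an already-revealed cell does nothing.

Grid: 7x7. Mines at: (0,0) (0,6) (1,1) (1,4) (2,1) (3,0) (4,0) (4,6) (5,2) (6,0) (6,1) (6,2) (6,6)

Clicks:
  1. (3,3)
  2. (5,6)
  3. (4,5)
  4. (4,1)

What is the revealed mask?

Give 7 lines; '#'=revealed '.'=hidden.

Answer: .......
.......
..####.
..####.
.#####.
...####
...###.

Derivation:
Click 1 (3,3) count=0: revealed 18 new [(2,2) (2,3) (2,4) (2,5) (3,2) (3,3) (3,4) (3,5) (4,2) (4,3) (4,4) (4,5) (5,3) (5,4) (5,5) (6,3) (6,4) (6,5)] -> total=18
Click 2 (5,6) count=2: revealed 1 new [(5,6)] -> total=19
Click 3 (4,5) count=1: revealed 0 new [(none)] -> total=19
Click 4 (4,1) count=3: revealed 1 new [(4,1)] -> total=20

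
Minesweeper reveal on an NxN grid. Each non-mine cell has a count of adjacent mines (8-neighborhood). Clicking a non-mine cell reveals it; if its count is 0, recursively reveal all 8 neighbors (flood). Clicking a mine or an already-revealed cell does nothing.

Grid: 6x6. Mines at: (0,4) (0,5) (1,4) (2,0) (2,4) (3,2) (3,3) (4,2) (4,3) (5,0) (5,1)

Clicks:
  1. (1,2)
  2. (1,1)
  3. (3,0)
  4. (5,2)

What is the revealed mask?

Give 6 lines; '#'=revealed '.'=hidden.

Answer: ####..
####..
.###..
#.....
......
..#...

Derivation:
Click 1 (1,2) count=0: revealed 11 new [(0,0) (0,1) (0,2) (0,3) (1,0) (1,1) (1,2) (1,3) (2,1) (2,2) (2,3)] -> total=11
Click 2 (1,1) count=1: revealed 0 new [(none)] -> total=11
Click 3 (3,0) count=1: revealed 1 new [(3,0)] -> total=12
Click 4 (5,2) count=3: revealed 1 new [(5,2)] -> total=13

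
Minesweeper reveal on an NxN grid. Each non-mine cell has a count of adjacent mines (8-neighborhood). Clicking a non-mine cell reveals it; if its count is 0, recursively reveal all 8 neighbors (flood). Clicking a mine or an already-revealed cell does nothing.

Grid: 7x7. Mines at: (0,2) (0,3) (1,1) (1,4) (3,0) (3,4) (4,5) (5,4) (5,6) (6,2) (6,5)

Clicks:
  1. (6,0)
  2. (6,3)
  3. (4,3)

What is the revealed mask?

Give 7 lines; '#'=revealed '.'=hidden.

Click 1 (6,0) count=0: revealed 6 new [(4,0) (4,1) (5,0) (5,1) (6,0) (6,1)] -> total=6
Click 2 (6,3) count=2: revealed 1 new [(6,3)] -> total=7
Click 3 (4,3) count=2: revealed 1 new [(4,3)] -> total=8

Answer: .......
.......
.......
.......
##.#...
##.....
##.#...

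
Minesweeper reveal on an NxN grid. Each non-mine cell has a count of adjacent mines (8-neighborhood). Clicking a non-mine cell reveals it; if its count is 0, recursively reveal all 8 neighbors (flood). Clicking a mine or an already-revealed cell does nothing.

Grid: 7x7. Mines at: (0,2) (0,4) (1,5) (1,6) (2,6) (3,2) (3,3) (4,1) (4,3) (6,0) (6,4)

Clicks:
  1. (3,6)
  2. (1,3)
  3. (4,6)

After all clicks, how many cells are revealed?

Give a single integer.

Click 1 (3,6) count=1: revealed 1 new [(3,6)] -> total=1
Click 2 (1,3) count=2: revealed 1 new [(1,3)] -> total=2
Click 3 (4,6) count=0: revealed 10 new [(3,4) (3,5) (4,4) (4,5) (4,6) (5,4) (5,5) (5,6) (6,5) (6,6)] -> total=12

Answer: 12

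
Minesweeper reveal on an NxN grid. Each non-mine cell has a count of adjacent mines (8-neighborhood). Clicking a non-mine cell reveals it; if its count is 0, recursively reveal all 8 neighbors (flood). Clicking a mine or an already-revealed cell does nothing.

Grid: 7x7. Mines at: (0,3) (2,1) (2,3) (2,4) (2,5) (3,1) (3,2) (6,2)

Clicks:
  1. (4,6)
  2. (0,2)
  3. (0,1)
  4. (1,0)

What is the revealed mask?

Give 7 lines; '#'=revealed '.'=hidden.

Click 1 (4,6) count=0: revealed 16 new [(3,3) (3,4) (3,5) (3,6) (4,3) (4,4) (4,5) (4,6) (5,3) (5,4) (5,5) (5,6) (6,3) (6,4) (6,5) (6,6)] -> total=16
Click 2 (0,2) count=1: revealed 1 new [(0,2)] -> total=17
Click 3 (0,1) count=0: revealed 5 new [(0,0) (0,1) (1,0) (1,1) (1,2)] -> total=22
Click 4 (1,0) count=1: revealed 0 new [(none)] -> total=22

Answer: ###....
###....
.......
...####
...####
...####
...####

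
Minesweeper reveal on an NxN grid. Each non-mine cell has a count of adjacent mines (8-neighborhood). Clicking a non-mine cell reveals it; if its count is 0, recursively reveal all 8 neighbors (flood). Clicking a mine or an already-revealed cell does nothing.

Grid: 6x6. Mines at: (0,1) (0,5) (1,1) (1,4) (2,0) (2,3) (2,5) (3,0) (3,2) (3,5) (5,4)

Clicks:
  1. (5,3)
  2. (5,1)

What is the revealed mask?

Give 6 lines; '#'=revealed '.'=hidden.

Click 1 (5,3) count=1: revealed 1 new [(5,3)] -> total=1
Click 2 (5,1) count=0: revealed 7 new [(4,0) (4,1) (4,2) (4,3) (5,0) (5,1) (5,2)] -> total=8

Answer: ......
......
......
......
####..
####..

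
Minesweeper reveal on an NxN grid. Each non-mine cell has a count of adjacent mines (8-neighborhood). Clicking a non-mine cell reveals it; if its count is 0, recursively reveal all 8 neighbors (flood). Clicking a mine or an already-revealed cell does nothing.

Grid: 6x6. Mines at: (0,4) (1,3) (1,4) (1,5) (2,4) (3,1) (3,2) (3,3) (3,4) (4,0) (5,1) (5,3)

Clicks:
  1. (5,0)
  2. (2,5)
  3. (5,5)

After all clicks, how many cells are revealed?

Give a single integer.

Answer: 6

Derivation:
Click 1 (5,0) count=2: revealed 1 new [(5,0)] -> total=1
Click 2 (2,5) count=4: revealed 1 new [(2,5)] -> total=2
Click 3 (5,5) count=0: revealed 4 new [(4,4) (4,5) (5,4) (5,5)] -> total=6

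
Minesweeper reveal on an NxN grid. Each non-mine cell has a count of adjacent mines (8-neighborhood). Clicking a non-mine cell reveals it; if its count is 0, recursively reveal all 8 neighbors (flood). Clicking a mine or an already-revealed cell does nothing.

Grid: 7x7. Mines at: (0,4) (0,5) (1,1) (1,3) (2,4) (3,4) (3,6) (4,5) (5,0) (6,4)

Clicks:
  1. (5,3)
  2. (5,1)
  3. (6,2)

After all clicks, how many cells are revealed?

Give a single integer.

Click 1 (5,3) count=1: revealed 1 new [(5,3)] -> total=1
Click 2 (5,1) count=1: revealed 1 new [(5,1)] -> total=2
Click 3 (6,2) count=0: revealed 16 new [(2,0) (2,1) (2,2) (2,3) (3,0) (3,1) (3,2) (3,3) (4,0) (4,1) (4,2) (4,3) (5,2) (6,1) (6,2) (6,3)] -> total=18

Answer: 18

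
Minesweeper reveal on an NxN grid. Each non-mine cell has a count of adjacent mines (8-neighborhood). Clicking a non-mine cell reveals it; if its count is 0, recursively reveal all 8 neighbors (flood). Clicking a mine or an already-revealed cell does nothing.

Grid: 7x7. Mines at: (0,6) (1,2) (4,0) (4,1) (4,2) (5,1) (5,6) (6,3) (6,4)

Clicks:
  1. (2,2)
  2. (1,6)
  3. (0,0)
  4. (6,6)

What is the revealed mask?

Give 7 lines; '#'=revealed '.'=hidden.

Answer: ##.....
##....#
###....
##.....
.......
.......
......#

Derivation:
Click 1 (2,2) count=1: revealed 1 new [(2,2)] -> total=1
Click 2 (1,6) count=1: revealed 1 new [(1,6)] -> total=2
Click 3 (0,0) count=0: revealed 8 new [(0,0) (0,1) (1,0) (1,1) (2,0) (2,1) (3,0) (3,1)] -> total=10
Click 4 (6,6) count=1: revealed 1 new [(6,6)] -> total=11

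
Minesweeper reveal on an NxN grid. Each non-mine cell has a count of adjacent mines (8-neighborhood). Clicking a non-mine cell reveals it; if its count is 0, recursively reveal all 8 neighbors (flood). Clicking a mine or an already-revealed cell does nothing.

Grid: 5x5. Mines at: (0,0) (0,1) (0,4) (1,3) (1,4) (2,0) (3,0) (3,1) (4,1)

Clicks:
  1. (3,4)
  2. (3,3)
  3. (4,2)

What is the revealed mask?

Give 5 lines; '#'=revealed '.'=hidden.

Answer: .....
.....
..###
..###
..###

Derivation:
Click 1 (3,4) count=0: revealed 9 new [(2,2) (2,3) (2,4) (3,2) (3,3) (3,4) (4,2) (4,3) (4,4)] -> total=9
Click 2 (3,3) count=0: revealed 0 new [(none)] -> total=9
Click 3 (4,2) count=2: revealed 0 new [(none)] -> total=9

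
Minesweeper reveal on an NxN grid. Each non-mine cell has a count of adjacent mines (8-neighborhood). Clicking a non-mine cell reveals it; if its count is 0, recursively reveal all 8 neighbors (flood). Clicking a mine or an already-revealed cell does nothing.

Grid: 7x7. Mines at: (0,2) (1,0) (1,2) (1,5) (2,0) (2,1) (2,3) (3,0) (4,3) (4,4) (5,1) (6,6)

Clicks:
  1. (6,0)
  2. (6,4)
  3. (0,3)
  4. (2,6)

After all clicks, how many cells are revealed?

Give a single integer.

Answer: 11

Derivation:
Click 1 (6,0) count=1: revealed 1 new [(6,0)] -> total=1
Click 2 (6,4) count=0: revealed 8 new [(5,2) (5,3) (5,4) (5,5) (6,2) (6,3) (6,4) (6,5)] -> total=9
Click 3 (0,3) count=2: revealed 1 new [(0,3)] -> total=10
Click 4 (2,6) count=1: revealed 1 new [(2,6)] -> total=11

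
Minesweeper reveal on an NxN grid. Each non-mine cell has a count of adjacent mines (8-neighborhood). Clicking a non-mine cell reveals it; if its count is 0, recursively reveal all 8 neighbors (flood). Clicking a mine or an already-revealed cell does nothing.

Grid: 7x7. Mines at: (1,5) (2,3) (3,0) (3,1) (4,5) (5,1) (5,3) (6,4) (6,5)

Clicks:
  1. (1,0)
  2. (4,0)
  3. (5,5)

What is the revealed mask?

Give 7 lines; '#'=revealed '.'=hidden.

Answer: #####..
#####..
###....
.......
#......
.....#.
.......

Derivation:
Click 1 (1,0) count=0: revealed 13 new [(0,0) (0,1) (0,2) (0,3) (0,4) (1,0) (1,1) (1,2) (1,3) (1,4) (2,0) (2,1) (2,2)] -> total=13
Click 2 (4,0) count=3: revealed 1 new [(4,0)] -> total=14
Click 3 (5,5) count=3: revealed 1 new [(5,5)] -> total=15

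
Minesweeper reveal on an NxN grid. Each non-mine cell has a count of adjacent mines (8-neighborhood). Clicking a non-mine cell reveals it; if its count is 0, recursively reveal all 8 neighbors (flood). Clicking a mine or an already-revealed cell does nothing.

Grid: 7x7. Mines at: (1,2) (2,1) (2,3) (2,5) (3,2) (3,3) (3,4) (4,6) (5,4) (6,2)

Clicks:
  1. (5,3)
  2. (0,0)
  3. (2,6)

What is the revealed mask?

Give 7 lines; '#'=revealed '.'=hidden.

Answer: ##.....
##.....
......#
.......
.......
...#...
.......

Derivation:
Click 1 (5,3) count=2: revealed 1 new [(5,3)] -> total=1
Click 2 (0,0) count=0: revealed 4 new [(0,0) (0,1) (1,0) (1,1)] -> total=5
Click 3 (2,6) count=1: revealed 1 new [(2,6)] -> total=6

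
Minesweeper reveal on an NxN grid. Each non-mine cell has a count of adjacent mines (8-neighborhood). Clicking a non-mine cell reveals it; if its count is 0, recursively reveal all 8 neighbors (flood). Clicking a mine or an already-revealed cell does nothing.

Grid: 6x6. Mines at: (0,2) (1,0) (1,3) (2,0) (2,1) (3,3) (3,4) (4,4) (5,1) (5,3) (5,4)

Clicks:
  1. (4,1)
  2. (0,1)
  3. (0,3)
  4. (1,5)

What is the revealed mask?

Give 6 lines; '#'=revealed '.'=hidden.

Answer: .#.###
....##
....##
......
.#....
......

Derivation:
Click 1 (4,1) count=1: revealed 1 new [(4,1)] -> total=1
Click 2 (0,1) count=2: revealed 1 new [(0,1)] -> total=2
Click 3 (0,3) count=2: revealed 1 new [(0,3)] -> total=3
Click 4 (1,5) count=0: revealed 6 new [(0,4) (0,5) (1,4) (1,5) (2,4) (2,5)] -> total=9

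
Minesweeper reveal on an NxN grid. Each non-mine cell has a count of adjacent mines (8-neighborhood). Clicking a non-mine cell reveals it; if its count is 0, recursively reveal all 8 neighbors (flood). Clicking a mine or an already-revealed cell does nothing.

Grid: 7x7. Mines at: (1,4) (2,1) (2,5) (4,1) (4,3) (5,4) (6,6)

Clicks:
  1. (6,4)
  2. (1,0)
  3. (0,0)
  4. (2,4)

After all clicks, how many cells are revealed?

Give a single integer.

Answer: 10

Derivation:
Click 1 (6,4) count=1: revealed 1 new [(6,4)] -> total=1
Click 2 (1,0) count=1: revealed 1 new [(1,0)] -> total=2
Click 3 (0,0) count=0: revealed 7 new [(0,0) (0,1) (0,2) (0,3) (1,1) (1,2) (1,3)] -> total=9
Click 4 (2,4) count=2: revealed 1 new [(2,4)] -> total=10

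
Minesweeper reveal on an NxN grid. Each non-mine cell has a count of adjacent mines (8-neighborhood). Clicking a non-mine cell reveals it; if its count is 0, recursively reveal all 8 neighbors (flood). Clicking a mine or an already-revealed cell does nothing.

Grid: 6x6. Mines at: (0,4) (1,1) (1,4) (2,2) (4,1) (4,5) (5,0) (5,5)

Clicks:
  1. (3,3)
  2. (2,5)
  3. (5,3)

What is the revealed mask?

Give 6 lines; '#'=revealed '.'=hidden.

Click 1 (3,3) count=1: revealed 1 new [(3,3)] -> total=1
Click 2 (2,5) count=1: revealed 1 new [(2,5)] -> total=2
Click 3 (5,3) count=0: revealed 8 new [(3,2) (3,4) (4,2) (4,3) (4,4) (5,2) (5,3) (5,4)] -> total=10

Answer: ......
......
.....#
..###.
..###.
..###.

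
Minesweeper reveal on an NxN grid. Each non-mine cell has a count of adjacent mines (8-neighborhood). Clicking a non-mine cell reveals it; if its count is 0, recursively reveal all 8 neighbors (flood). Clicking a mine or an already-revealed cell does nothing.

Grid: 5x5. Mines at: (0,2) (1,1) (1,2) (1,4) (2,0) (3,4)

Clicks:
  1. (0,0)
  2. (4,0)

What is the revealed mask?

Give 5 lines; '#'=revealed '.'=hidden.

Click 1 (0,0) count=1: revealed 1 new [(0,0)] -> total=1
Click 2 (4,0) count=0: revealed 11 new [(2,1) (2,2) (2,3) (3,0) (3,1) (3,2) (3,3) (4,0) (4,1) (4,2) (4,3)] -> total=12

Answer: #....
.....
.###.
####.
####.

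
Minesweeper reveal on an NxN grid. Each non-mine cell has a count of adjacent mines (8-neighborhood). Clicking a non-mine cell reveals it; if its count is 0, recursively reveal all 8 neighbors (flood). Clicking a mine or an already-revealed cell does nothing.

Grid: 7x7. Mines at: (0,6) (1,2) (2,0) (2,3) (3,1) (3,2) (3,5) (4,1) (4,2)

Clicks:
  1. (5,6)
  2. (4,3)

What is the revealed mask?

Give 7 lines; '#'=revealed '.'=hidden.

Click 1 (5,6) count=0: revealed 18 new [(4,3) (4,4) (4,5) (4,6) (5,0) (5,1) (5,2) (5,3) (5,4) (5,5) (5,6) (6,0) (6,1) (6,2) (6,3) (6,4) (6,5) (6,6)] -> total=18
Click 2 (4,3) count=2: revealed 0 new [(none)] -> total=18

Answer: .......
.......
.......
.......
...####
#######
#######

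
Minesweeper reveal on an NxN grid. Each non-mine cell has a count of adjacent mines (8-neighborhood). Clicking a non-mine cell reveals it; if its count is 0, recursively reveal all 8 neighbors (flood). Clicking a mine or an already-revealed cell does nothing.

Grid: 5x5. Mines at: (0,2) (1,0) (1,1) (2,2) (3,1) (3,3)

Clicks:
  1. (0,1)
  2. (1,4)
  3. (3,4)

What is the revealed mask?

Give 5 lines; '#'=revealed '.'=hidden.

Click 1 (0,1) count=3: revealed 1 new [(0,1)] -> total=1
Click 2 (1,4) count=0: revealed 6 new [(0,3) (0,4) (1,3) (1,4) (2,3) (2,4)] -> total=7
Click 3 (3,4) count=1: revealed 1 new [(3,4)] -> total=8

Answer: .#.##
...##
...##
....#
.....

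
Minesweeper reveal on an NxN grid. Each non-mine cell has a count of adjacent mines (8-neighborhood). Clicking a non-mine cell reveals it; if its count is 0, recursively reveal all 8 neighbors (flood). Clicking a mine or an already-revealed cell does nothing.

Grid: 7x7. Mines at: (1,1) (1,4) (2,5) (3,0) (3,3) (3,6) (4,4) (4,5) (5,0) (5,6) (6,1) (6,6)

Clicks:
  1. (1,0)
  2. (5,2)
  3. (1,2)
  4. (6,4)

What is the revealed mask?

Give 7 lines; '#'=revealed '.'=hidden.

Answer: .......
#.#....
.......
.......
.......
..####.
..####.

Derivation:
Click 1 (1,0) count=1: revealed 1 new [(1,0)] -> total=1
Click 2 (5,2) count=1: revealed 1 new [(5,2)] -> total=2
Click 3 (1,2) count=1: revealed 1 new [(1,2)] -> total=3
Click 4 (6,4) count=0: revealed 7 new [(5,3) (5,4) (5,5) (6,2) (6,3) (6,4) (6,5)] -> total=10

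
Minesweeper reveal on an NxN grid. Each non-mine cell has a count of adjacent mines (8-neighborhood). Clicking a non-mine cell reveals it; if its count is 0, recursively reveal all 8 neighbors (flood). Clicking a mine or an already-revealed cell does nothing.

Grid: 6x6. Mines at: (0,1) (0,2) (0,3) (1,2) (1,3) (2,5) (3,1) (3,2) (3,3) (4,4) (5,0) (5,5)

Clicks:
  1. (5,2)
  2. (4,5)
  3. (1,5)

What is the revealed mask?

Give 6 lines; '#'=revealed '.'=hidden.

Click 1 (5,2) count=0: revealed 6 new [(4,1) (4,2) (4,3) (5,1) (5,2) (5,3)] -> total=6
Click 2 (4,5) count=2: revealed 1 new [(4,5)] -> total=7
Click 3 (1,5) count=1: revealed 1 new [(1,5)] -> total=8

Answer: ......
.....#
......
......
.###.#
.###..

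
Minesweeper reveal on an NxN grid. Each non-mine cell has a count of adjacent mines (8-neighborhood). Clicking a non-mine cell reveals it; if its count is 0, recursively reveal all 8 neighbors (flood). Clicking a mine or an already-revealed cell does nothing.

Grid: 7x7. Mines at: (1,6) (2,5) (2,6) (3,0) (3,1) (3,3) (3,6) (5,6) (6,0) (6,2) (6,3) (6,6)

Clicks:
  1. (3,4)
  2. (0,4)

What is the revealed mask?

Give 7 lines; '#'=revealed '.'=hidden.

Click 1 (3,4) count=2: revealed 1 new [(3,4)] -> total=1
Click 2 (0,4) count=0: revealed 17 new [(0,0) (0,1) (0,2) (0,3) (0,4) (0,5) (1,0) (1,1) (1,2) (1,3) (1,4) (1,5) (2,0) (2,1) (2,2) (2,3) (2,4)] -> total=18

Answer: ######.
######.
#####..
....#..
.......
.......
.......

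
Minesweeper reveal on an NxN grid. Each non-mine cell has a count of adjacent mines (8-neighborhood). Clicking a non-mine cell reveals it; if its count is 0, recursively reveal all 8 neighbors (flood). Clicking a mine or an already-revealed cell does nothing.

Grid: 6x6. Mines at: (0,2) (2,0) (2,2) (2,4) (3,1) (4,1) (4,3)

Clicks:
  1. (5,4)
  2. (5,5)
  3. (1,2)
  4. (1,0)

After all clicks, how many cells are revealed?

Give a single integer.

Click 1 (5,4) count=1: revealed 1 new [(5,4)] -> total=1
Click 2 (5,5) count=0: revealed 5 new [(3,4) (3,5) (4,4) (4,5) (5,5)] -> total=6
Click 3 (1,2) count=2: revealed 1 new [(1,2)] -> total=7
Click 4 (1,0) count=1: revealed 1 new [(1,0)] -> total=8

Answer: 8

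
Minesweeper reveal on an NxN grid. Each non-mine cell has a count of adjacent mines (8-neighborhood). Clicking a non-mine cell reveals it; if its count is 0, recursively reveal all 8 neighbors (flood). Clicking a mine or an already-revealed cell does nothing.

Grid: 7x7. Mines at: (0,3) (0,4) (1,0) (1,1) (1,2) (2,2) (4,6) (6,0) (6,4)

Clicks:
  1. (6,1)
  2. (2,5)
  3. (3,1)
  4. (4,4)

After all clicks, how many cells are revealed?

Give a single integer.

Answer: 34

Derivation:
Click 1 (6,1) count=1: revealed 1 new [(6,1)] -> total=1
Click 2 (2,5) count=0: revealed 33 new [(0,5) (0,6) (1,3) (1,4) (1,5) (1,6) (2,0) (2,1) (2,3) (2,4) (2,5) (2,6) (3,0) (3,1) (3,2) (3,3) (3,4) (3,5) (3,6) (4,0) (4,1) (4,2) (4,3) (4,4) (4,5) (5,0) (5,1) (5,2) (5,3) (5,4) (5,5) (6,2) (6,3)] -> total=34
Click 3 (3,1) count=1: revealed 0 new [(none)] -> total=34
Click 4 (4,4) count=0: revealed 0 new [(none)] -> total=34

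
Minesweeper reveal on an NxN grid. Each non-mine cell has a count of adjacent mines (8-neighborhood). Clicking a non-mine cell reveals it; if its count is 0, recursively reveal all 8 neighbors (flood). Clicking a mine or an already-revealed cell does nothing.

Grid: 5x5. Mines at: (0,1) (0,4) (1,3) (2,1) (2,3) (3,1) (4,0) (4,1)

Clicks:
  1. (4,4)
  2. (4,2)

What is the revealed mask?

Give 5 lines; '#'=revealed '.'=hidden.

Answer: .....
.....
.....
..###
..###

Derivation:
Click 1 (4,4) count=0: revealed 6 new [(3,2) (3,3) (3,4) (4,2) (4,3) (4,4)] -> total=6
Click 2 (4,2) count=2: revealed 0 new [(none)] -> total=6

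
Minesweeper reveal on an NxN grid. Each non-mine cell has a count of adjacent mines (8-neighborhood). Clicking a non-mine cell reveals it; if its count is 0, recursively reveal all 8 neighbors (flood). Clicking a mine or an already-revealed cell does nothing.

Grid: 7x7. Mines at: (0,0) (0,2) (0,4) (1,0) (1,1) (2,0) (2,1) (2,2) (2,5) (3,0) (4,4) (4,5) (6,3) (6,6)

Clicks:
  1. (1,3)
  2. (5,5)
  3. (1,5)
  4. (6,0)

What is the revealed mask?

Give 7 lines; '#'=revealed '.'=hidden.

Click 1 (1,3) count=3: revealed 1 new [(1,3)] -> total=1
Click 2 (5,5) count=3: revealed 1 new [(5,5)] -> total=2
Click 3 (1,5) count=2: revealed 1 new [(1,5)] -> total=3
Click 4 (6,0) count=0: revealed 14 new [(3,1) (3,2) (3,3) (4,0) (4,1) (4,2) (4,3) (5,0) (5,1) (5,2) (5,3) (6,0) (6,1) (6,2)] -> total=17

Answer: .......
...#.#.
.......
.###...
####...
####.#.
###....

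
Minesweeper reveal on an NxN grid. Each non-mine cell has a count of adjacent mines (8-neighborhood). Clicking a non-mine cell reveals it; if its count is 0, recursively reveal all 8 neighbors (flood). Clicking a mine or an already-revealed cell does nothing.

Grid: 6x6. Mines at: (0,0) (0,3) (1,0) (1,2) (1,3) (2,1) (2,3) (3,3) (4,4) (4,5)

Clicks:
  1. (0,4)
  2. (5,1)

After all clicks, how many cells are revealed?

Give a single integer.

Answer: 12

Derivation:
Click 1 (0,4) count=2: revealed 1 new [(0,4)] -> total=1
Click 2 (5,1) count=0: revealed 11 new [(3,0) (3,1) (3,2) (4,0) (4,1) (4,2) (4,3) (5,0) (5,1) (5,2) (5,3)] -> total=12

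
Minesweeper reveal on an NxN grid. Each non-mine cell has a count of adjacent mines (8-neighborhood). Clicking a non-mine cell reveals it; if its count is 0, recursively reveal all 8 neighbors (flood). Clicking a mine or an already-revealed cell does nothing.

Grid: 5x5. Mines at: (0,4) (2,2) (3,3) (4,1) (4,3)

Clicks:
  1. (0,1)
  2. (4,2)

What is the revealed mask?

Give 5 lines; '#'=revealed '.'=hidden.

Click 1 (0,1) count=0: revealed 12 new [(0,0) (0,1) (0,2) (0,3) (1,0) (1,1) (1,2) (1,3) (2,0) (2,1) (3,0) (3,1)] -> total=12
Click 2 (4,2) count=3: revealed 1 new [(4,2)] -> total=13

Answer: ####.
####.
##...
##...
..#..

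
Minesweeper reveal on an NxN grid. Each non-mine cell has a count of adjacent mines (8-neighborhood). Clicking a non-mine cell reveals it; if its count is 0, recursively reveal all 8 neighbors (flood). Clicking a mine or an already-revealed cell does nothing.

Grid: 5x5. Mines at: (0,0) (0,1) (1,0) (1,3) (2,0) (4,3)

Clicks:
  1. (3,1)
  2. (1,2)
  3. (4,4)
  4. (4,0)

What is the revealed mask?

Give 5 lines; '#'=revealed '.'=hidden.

Click 1 (3,1) count=1: revealed 1 new [(3,1)] -> total=1
Click 2 (1,2) count=2: revealed 1 new [(1,2)] -> total=2
Click 3 (4,4) count=1: revealed 1 new [(4,4)] -> total=3
Click 4 (4,0) count=0: revealed 5 new [(3,0) (3,2) (4,0) (4,1) (4,2)] -> total=8

Answer: .....
..#..
.....
###..
###.#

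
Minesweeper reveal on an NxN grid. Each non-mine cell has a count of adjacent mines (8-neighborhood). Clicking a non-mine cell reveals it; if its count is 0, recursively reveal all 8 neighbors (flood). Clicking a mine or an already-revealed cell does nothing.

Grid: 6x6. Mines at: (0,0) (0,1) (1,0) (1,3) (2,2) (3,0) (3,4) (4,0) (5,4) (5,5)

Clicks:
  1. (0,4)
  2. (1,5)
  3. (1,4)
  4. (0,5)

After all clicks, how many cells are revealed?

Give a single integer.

Answer: 6

Derivation:
Click 1 (0,4) count=1: revealed 1 new [(0,4)] -> total=1
Click 2 (1,5) count=0: revealed 5 new [(0,5) (1,4) (1,5) (2,4) (2,5)] -> total=6
Click 3 (1,4) count=1: revealed 0 new [(none)] -> total=6
Click 4 (0,5) count=0: revealed 0 new [(none)] -> total=6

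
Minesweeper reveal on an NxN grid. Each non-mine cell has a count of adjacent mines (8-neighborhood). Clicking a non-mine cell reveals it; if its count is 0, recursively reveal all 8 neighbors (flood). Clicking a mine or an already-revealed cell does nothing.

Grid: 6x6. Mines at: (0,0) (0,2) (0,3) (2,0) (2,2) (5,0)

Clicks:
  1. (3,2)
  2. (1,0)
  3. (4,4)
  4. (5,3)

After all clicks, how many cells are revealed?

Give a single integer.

Click 1 (3,2) count=1: revealed 1 new [(3,2)] -> total=1
Click 2 (1,0) count=2: revealed 1 new [(1,0)] -> total=2
Click 3 (4,4) count=0: revealed 22 new [(0,4) (0,5) (1,3) (1,4) (1,5) (2,3) (2,4) (2,5) (3,1) (3,3) (3,4) (3,5) (4,1) (4,2) (4,3) (4,4) (4,5) (5,1) (5,2) (5,3) (5,4) (5,5)] -> total=24
Click 4 (5,3) count=0: revealed 0 new [(none)] -> total=24

Answer: 24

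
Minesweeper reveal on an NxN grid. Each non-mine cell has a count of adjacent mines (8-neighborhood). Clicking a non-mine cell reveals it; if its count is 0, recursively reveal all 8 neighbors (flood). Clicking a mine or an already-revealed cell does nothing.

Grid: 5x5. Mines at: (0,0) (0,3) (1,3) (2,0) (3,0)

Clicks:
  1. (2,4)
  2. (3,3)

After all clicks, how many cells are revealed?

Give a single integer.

Click 1 (2,4) count=1: revealed 1 new [(2,4)] -> total=1
Click 2 (3,3) count=0: revealed 11 new [(2,1) (2,2) (2,3) (3,1) (3,2) (3,3) (3,4) (4,1) (4,2) (4,3) (4,4)] -> total=12

Answer: 12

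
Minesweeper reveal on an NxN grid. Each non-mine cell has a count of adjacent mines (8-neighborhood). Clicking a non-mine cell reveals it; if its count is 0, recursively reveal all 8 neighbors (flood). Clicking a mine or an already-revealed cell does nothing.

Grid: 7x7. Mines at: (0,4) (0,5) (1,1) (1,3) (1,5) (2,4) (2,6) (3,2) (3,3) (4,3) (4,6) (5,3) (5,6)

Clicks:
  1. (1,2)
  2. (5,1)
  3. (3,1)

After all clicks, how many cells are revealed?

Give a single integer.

Answer: 14

Derivation:
Click 1 (1,2) count=2: revealed 1 new [(1,2)] -> total=1
Click 2 (5,1) count=0: revealed 13 new [(2,0) (2,1) (3,0) (3,1) (4,0) (4,1) (4,2) (5,0) (5,1) (5,2) (6,0) (6,1) (6,2)] -> total=14
Click 3 (3,1) count=1: revealed 0 new [(none)] -> total=14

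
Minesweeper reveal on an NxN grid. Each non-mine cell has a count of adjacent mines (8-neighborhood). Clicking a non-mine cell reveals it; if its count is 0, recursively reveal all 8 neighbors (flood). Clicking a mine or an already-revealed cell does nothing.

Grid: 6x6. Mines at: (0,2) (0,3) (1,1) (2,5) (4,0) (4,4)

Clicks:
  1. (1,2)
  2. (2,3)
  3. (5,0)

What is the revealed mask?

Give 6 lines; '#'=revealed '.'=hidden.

Click 1 (1,2) count=3: revealed 1 new [(1,2)] -> total=1
Click 2 (2,3) count=0: revealed 16 new [(1,3) (1,4) (2,1) (2,2) (2,3) (2,4) (3,1) (3,2) (3,3) (3,4) (4,1) (4,2) (4,3) (5,1) (5,2) (5,3)] -> total=17
Click 3 (5,0) count=1: revealed 1 new [(5,0)] -> total=18

Answer: ......
..###.
.####.
.####.
.###..
####..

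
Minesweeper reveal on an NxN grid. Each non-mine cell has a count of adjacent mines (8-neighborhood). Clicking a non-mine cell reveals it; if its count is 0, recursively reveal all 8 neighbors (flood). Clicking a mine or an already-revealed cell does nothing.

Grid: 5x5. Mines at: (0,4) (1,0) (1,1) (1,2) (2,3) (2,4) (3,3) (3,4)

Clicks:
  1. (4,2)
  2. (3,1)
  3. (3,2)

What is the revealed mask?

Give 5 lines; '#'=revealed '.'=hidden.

Answer: .....
.....
###..
###..
###..

Derivation:
Click 1 (4,2) count=1: revealed 1 new [(4,2)] -> total=1
Click 2 (3,1) count=0: revealed 8 new [(2,0) (2,1) (2,2) (3,0) (3,1) (3,2) (4,0) (4,1)] -> total=9
Click 3 (3,2) count=2: revealed 0 new [(none)] -> total=9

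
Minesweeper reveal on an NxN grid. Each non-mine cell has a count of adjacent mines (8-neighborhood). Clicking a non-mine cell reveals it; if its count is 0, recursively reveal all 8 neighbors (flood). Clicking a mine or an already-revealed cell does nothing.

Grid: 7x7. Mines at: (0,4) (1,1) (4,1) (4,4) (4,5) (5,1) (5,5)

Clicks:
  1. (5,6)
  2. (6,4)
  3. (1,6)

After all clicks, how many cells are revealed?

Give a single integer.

Answer: 19

Derivation:
Click 1 (5,6) count=2: revealed 1 new [(5,6)] -> total=1
Click 2 (6,4) count=1: revealed 1 new [(6,4)] -> total=2
Click 3 (1,6) count=0: revealed 17 new [(0,5) (0,6) (1,2) (1,3) (1,4) (1,5) (1,6) (2,2) (2,3) (2,4) (2,5) (2,6) (3,2) (3,3) (3,4) (3,5) (3,6)] -> total=19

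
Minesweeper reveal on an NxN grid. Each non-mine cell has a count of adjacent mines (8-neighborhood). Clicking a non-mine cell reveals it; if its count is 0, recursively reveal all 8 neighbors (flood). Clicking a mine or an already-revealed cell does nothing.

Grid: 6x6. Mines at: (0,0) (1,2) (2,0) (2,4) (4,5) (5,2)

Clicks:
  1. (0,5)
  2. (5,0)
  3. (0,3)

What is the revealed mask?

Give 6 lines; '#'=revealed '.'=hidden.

Click 1 (0,5) count=0: revealed 6 new [(0,3) (0,4) (0,5) (1,3) (1,4) (1,5)] -> total=6
Click 2 (5,0) count=0: revealed 6 new [(3,0) (3,1) (4,0) (4,1) (5,0) (5,1)] -> total=12
Click 3 (0,3) count=1: revealed 0 new [(none)] -> total=12

Answer: ...###
...###
......
##....
##....
##....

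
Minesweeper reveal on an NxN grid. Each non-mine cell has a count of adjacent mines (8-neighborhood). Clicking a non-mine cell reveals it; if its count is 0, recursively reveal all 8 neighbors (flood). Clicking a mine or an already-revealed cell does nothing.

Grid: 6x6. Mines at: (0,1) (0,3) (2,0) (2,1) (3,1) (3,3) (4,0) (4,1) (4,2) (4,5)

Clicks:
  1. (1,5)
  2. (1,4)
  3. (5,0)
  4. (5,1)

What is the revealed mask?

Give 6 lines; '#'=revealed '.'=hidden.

Answer: ....##
....##
....##
....##
......
##....

Derivation:
Click 1 (1,5) count=0: revealed 8 new [(0,4) (0,5) (1,4) (1,5) (2,4) (2,5) (3,4) (3,5)] -> total=8
Click 2 (1,4) count=1: revealed 0 new [(none)] -> total=8
Click 3 (5,0) count=2: revealed 1 new [(5,0)] -> total=9
Click 4 (5,1) count=3: revealed 1 new [(5,1)] -> total=10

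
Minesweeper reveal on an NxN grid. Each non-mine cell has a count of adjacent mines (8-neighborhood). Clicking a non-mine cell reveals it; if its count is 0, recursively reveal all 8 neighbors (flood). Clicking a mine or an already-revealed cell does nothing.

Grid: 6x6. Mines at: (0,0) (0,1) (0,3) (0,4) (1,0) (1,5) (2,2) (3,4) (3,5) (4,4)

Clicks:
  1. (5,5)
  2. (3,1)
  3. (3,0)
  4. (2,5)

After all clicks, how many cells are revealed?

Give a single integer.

Click 1 (5,5) count=1: revealed 1 new [(5,5)] -> total=1
Click 2 (3,1) count=1: revealed 1 new [(3,1)] -> total=2
Click 3 (3,0) count=0: revealed 13 new [(2,0) (2,1) (3,0) (3,2) (3,3) (4,0) (4,1) (4,2) (4,3) (5,0) (5,1) (5,2) (5,3)] -> total=15
Click 4 (2,5) count=3: revealed 1 new [(2,5)] -> total=16

Answer: 16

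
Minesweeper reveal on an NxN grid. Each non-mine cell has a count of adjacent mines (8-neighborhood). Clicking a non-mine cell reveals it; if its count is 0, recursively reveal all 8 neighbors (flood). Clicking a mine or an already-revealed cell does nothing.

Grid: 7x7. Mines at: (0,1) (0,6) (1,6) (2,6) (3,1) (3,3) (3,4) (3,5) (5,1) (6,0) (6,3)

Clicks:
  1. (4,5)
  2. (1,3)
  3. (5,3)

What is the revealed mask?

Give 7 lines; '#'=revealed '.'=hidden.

Click 1 (4,5) count=2: revealed 1 new [(4,5)] -> total=1
Click 2 (1,3) count=0: revealed 12 new [(0,2) (0,3) (0,4) (0,5) (1,2) (1,3) (1,4) (1,5) (2,2) (2,3) (2,4) (2,5)] -> total=13
Click 3 (5,3) count=1: revealed 1 new [(5,3)] -> total=14

Answer: ..####.
..####.
..####.
.......
.....#.
...#...
.......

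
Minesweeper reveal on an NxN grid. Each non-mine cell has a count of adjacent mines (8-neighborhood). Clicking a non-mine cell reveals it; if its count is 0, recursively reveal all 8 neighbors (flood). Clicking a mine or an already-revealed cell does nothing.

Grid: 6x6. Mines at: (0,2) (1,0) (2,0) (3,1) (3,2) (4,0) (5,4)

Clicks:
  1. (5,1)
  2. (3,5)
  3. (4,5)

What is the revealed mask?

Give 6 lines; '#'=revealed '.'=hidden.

Answer: ...###
...###
...###
...###
...###
.#....

Derivation:
Click 1 (5,1) count=1: revealed 1 new [(5,1)] -> total=1
Click 2 (3,5) count=0: revealed 15 new [(0,3) (0,4) (0,5) (1,3) (1,4) (1,5) (2,3) (2,4) (2,5) (3,3) (3,4) (3,5) (4,3) (4,4) (4,5)] -> total=16
Click 3 (4,5) count=1: revealed 0 new [(none)] -> total=16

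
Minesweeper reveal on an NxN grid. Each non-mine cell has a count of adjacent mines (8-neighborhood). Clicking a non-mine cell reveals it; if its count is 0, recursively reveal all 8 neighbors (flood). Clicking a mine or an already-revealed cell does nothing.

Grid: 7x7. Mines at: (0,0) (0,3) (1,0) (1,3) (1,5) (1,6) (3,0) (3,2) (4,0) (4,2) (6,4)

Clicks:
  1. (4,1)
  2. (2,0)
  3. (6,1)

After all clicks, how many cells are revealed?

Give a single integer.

Answer: 10

Derivation:
Click 1 (4,1) count=4: revealed 1 new [(4,1)] -> total=1
Click 2 (2,0) count=2: revealed 1 new [(2,0)] -> total=2
Click 3 (6,1) count=0: revealed 8 new [(5,0) (5,1) (5,2) (5,3) (6,0) (6,1) (6,2) (6,3)] -> total=10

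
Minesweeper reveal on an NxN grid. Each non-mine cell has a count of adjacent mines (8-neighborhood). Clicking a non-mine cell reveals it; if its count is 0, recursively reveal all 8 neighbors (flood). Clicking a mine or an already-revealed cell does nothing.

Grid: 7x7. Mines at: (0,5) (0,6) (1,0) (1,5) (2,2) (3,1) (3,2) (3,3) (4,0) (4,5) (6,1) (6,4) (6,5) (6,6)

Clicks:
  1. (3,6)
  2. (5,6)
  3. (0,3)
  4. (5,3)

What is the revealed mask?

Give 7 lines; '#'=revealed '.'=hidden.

Click 1 (3,6) count=1: revealed 1 new [(3,6)] -> total=1
Click 2 (5,6) count=3: revealed 1 new [(5,6)] -> total=2
Click 3 (0,3) count=0: revealed 8 new [(0,1) (0,2) (0,3) (0,4) (1,1) (1,2) (1,3) (1,4)] -> total=10
Click 4 (5,3) count=1: revealed 1 new [(5,3)] -> total=11

Answer: .####..
.####..
.......
......#
.......
...#..#
.......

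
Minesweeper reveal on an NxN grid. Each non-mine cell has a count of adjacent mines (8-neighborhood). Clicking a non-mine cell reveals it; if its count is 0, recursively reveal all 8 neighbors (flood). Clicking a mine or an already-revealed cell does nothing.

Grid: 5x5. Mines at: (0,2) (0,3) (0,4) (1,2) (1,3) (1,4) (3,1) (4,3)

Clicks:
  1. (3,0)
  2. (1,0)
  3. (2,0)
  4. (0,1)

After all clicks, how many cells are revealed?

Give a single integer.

Click 1 (3,0) count=1: revealed 1 new [(3,0)] -> total=1
Click 2 (1,0) count=0: revealed 6 new [(0,0) (0,1) (1,0) (1,1) (2,0) (2,1)] -> total=7
Click 3 (2,0) count=1: revealed 0 new [(none)] -> total=7
Click 4 (0,1) count=2: revealed 0 new [(none)] -> total=7

Answer: 7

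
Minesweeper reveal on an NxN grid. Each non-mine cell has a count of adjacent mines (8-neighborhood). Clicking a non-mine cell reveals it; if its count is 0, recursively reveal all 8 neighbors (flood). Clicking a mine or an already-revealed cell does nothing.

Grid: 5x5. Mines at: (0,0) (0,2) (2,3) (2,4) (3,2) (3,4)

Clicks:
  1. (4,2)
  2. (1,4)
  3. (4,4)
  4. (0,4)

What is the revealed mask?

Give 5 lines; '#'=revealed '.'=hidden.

Answer: ...##
...##
.....
.....
..#.#

Derivation:
Click 1 (4,2) count=1: revealed 1 new [(4,2)] -> total=1
Click 2 (1,4) count=2: revealed 1 new [(1,4)] -> total=2
Click 3 (4,4) count=1: revealed 1 new [(4,4)] -> total=3
Click 4 (0,4) count=0: revealed 3 new [(0,3) (0,4) (1,3)] -> total=6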